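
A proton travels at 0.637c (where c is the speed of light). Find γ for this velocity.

v/c = 0.637, so (v/c)² = 0.405769
1 - (v/c)² = 0.594231
γ = 1/√(0.594231) = 1.297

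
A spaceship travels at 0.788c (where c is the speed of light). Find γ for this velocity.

v/c = 0.788, so (v/c)² = 0.620944
1 - (v/c)² = 0.379056
γ = 1/√(0.379056) = 1.624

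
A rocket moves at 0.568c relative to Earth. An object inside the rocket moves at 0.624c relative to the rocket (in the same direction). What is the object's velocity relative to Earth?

u = (u' + v)/(1 + u'v/c²)
Numerator: 0.624 + 0.568 = 1.192
Denominator: 1 + 0.354432 = 1.354432
u = 1.192/1.354432 = 0.8801c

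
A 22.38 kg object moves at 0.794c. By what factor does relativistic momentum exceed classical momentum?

p_rel = γmv, p_class = mv
Ratio = γ = 1/√(1 - 0.794²) = 1.645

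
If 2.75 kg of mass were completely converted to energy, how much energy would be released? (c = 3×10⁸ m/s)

Using E = mc²:
c² = (3×10⁸)² = 9×10¹⁶ m²/s²
E = 2.75 × 9×10¹⁶ = 2.475×10¹⁷ J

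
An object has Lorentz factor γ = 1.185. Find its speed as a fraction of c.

From γ = 1/√(1 - v²/c²):
1/γ² = 1/1.185² = 0.71214
v²/c² = 1 - 0.71214 = 0.28786
v/c = √(0.28786) = 0.5365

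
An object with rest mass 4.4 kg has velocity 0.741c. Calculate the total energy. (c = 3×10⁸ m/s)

γ = 1/√(1 - 0.741²) = 1.4892
mc² = 4.4 × (3×10⁸)² = 3.960×10¹⁷ J
E = γmc² = 1.4892 × 3.960×10¹⁷ = 5.897×10¹⁷ J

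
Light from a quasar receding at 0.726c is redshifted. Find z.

β = 0.726
(1+β)/(1-β) = 1.726/0.274 = 6.299
√(6.299) = 2.510
z = 2.510 - 1 = 1.510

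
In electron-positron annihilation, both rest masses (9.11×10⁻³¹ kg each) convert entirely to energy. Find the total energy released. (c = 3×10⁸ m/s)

Both particles have the same rest mass, so total mass = 2m
E = 2m·c² = 2 × 9.11×10⁻³¹ × (3×10⁸)²
= 2 × 9.11×10⁻³¹ × 9×10¹⁶
= 1.640×10⁻¹³ J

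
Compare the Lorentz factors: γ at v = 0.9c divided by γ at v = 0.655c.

γ₁ = 1/√(1 - 0.9²) = 2.294
γ₂ = 1/√(1 - 0.655²) = 1.323
γ₁/γ₂ = 2.294/1.323 = 1.734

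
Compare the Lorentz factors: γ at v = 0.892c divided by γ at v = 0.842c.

γ₁ = 1/√(1 - 0.892²) = 2.212
γ₂ = 1/√(1 - 0.842²) = 1.854
γ₁/γ₂ = 2.212/1.854 = 1.193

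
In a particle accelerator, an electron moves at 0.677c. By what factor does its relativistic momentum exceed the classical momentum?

p_rel = γmv, p_class = mv
Ratio = γ = 1/√(1 - 0.677²)
= 1/√(0.541671) = 1.359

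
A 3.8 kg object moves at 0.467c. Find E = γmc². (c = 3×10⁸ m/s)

γ = 1/√(1 - 0.467²) = 1.131
mc² = 3.8 × (3×10⁸)² = 3.420×10¹⁷ J
E = γmc² = 1.131 × 3.420×10¹⁷ = 3.868×10¹⁷ J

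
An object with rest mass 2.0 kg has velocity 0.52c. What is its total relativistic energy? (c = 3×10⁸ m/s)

γ = 1/√(1 - 0.52²) = 1.1707
mc² = 2.0 × (3×10⁸)² = 1.800×10¹⁷ J
E = γmc² = 1.1707 × 1.800×10¹⁷ = 2.107×10¹⁷ J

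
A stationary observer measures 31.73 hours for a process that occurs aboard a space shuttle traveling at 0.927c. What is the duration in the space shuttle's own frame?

Dilated time Δt = 31.73 hours
γ = 1/√(1 - 0.927²) = 2.666
Δt₀ = Δt/γ = 31.73/2.666 = 11.90 hours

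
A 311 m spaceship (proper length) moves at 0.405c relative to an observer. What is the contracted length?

Proper length L₀ = 311 m
γ = 1/√(1 - 0.405²) = 1.0937
L = L₀/γ = 311/1.0937 = 284.4 m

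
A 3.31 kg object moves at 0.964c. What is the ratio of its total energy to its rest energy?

E = γmc², E₀ = mc²
E/E₀ = γ = 1/√(1 - 0.964²) = 3.761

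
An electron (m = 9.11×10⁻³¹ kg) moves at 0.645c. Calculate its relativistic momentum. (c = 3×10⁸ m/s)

γ = 1/√(1 - 0.645²) = 1.309
v = 0.645 × 3×10⁸ = 1.935×10⁸ m/s
p = γmv = 1.309 × 9.11×10⁻³¹ × 1.935×10⁸ = 2.307×10⁻²² kg·m/s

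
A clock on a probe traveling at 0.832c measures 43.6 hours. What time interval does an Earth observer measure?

Proper time Δt₀ = 43.6 hours
γ = 1/√(1 - 0.832²) = 1.8025
Δt = γΔt₀ = 1.8025 × 43.6 = 78.59 hours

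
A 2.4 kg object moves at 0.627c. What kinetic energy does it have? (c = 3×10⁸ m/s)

γ = 1/√(1 - 0.627²) = 1.28367
γ - 1 = 0.28367
KE = (γ-1)mc² = 0.28367 × 2.4 × (3×10⁸)² = 6.127×10¹⁶ J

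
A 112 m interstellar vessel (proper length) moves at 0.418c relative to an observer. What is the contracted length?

Proper length L₀ = 112 m
γ = 1/√(1 - 0.418²) = 1.101
L = L₀/γ = 112/1.101 = 101.7 m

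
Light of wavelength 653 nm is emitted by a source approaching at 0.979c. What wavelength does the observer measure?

β = 0.979
Wavelength Doppler factor = √(0.021/1.979) = √(0.010611) = 0.10301
λ_obs = 653 × 0.10301 = 67.27 nm (blueshift)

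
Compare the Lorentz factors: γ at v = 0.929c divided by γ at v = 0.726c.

γ₁ = 1/√(1 - 0.929²) = 2.702
γ₂ = 1/√(1 - 0.726²) = 1.454
γ₁/γ₂ = 2.702/1.454 = 1.858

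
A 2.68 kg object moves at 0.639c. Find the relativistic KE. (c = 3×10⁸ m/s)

γ = 1/√(1 - 0.639²) = 1.30004
γ - 1 = 0.30004
KE = (γ-1)mc² = 0.30004 × 2.68 × (3×10⁸)² = 7.237×10¹⁶ J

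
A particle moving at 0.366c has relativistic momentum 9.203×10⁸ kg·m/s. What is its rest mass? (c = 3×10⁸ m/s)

γ = 1/√(1 - 0.366²) = 1.0746
v = 0.366 × 3×10⁸ = 1.098×10⁸ m/s
m = p/(γv) = 9.203×10⁸/(1.0746 × 1.098×10⁸) = 7.800 kg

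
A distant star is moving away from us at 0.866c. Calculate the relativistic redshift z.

β = 0.866
(1+β)/(1-β) = 1.866/0.134 = 13.93
√(13.93) = 3.732
z = 3.732 - 1 = 2.732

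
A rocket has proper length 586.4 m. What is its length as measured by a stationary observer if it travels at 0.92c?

Proper length L₀ = 586.4 m
γ = 1/√(1 - 0.92²) = 2.552
L = L₀/γ = 586.4/2.552 = 229.8 m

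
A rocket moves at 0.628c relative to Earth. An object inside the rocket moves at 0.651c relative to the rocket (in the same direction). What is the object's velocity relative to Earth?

u = (u' + v)/(1 + u'v/c²)
Numerator: 0.651 + 0.628 = 1.279
Denominator: 1 + 0.408828 = 1.408828
u = 1.279/1.408828 = 0.9078c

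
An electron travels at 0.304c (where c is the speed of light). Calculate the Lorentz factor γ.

v/c = 0.304, so (v/c)² = 0.092416
1 - (v/c)² = 0.907584
γ = 1/√(0.907584) = 1.050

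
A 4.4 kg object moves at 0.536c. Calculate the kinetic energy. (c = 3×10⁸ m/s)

γ = 1/√(1 - 0.536²) = 1.18453
γ - 1 = 0.18453
KE = (γ-1)mc² = 0.18453 × 4.4 × (3×10⁸)² = 7.307×10¹⁶ J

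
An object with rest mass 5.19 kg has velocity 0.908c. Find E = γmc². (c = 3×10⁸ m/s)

γ = 1/√(1 - 0.908²) = 2.387
mc² = 5.19 × (3×10⁸)² = 4.671×10¹⁷ J
E = γmc² = 2.387 × 4.671×10¹⁷ = 1.115×10¹⁸ J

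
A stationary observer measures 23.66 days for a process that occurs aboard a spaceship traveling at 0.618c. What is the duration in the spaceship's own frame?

Dilated time Δt = 23.66 days
γ = 1/√(1 - 0.618²) = 1.272
Δt₀ = Δt/γ = 23.66/1.272 = 18.60 days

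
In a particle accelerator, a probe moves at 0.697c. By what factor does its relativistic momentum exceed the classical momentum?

p_rel = γmv, p_class = mv
Ratio = γ = 1/√(1 - 0.697²)
= 1/√(0.514191) = 1.395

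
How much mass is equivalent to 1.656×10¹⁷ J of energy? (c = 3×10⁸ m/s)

From E = mc², we get m = E/c²
c² = (3×10⁸)² = 9×10¹⁶ m²/s²
m = 1.656×10¹⁷ / 9×10¹⁶ = 1.840 kg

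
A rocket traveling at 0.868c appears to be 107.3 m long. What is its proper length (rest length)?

Contracted length L = 107.3 m
γ = 1/√(1 - 0.868²) = 2.014
L₀ = γL = 2.014 × 107.3 = 216.1 m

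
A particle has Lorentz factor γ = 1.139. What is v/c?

From γ = 1/√(1 - v²/c²):
1/γ² = 1/1.139² = 0.7708
v²/c² = 1 - 0.7708 = 0.2292
v/c = √(0.2292) = 0.4787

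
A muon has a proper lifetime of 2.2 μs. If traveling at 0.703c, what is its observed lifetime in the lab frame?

Proper lifetime τ₀ = 2.2 μs
γ = 1/√(1 - 0.703²) = 1.406
τ = γτ₀ = 1.406 × 2.2 μs = 3.093 μs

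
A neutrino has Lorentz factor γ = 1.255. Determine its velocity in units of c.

From γ = 1/√(1 - v²/c²):
1/γ² = 1/1.255² = 0.6349
v²/c² = 1 - 0.6349 = 0.3651
v/c = √(0.3651) = 0.6042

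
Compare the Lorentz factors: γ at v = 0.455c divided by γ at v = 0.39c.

γ₁ = 1/√(1 - 0.455²) = 1.123
γ₂ = 1/√(1 - 0.39²) = 1.086
γ₁/γ₂ = 1.123/1.086 = 1.034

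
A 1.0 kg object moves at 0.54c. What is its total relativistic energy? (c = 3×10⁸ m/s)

γ = 1/√(1 - 0.54²) = 1.188
mc² = 1.0 × (3×10⁸)² = 9.000×10¹⁶ J
E = γmc² = 1.188 × 9.000×10¹⁶ = 1.069×10¹⁷ J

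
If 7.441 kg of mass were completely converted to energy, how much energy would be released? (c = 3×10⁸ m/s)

Using E = mc²:
c² = (3×10⁸)² = 9×10¹⁶ m²/s²
E = 7.441 × 9×10¹⁶ = 6.697×10¹⁷ J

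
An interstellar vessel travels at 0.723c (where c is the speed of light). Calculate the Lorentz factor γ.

v/c = 0.723, so (v/c)² = 0.522729
1 - (v/c)² = 0.477271
γ = 1/√(0.477271) = 1.447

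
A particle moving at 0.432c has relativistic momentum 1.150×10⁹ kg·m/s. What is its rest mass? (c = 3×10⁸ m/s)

γ = 1/√(1 - 0.432²) = 1.1088
v = 0.432 × 3×10⁸ = 1.296×10⁸ m/s
m = p/(γv) = 1.150×10⁹/(1.1088 × 1.296×10⁸) = 8.003 kg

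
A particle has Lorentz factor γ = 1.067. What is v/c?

From γ = 1/√(1 - v²/c²):
1/γ² = 1/1.067² = 0.87836
v²/c² = 1 - 0.87836 = 0.12164
v/c = √(0.12164) = 0.3488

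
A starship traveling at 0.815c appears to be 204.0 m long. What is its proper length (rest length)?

Contracted length L = 204.0 m
γ = 1/√(1 - 0.815²) = 1.726
L₀ = γL = 1.726 × 204.0 = 352.1 m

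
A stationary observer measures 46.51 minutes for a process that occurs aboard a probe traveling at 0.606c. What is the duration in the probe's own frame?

Dilated time Δt = 46.51 minutes
γ = 1/√(1 - 0.606²) = 1.257
Δt₀ = Δt/γ = 46.51/1.257 = 37.00 minutes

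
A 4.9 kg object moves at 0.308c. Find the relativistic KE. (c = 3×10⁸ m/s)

γ = 1/√(1 - 0.308²) = 1.051098
γ - 1 = 0.051098
KE = (γ-1)mc² = 0.051098 × 4.9 × (3×10⁸)² = 2.253×10¹⁶ J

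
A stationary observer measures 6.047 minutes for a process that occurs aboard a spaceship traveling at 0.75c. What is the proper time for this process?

Dilated time Δt = 6.047 minutes
γ = 1/√(1 - 0.75²) = 1.5119
Δt₀ = Δt/γ = 6.047/1.5119 = 4.000 minutes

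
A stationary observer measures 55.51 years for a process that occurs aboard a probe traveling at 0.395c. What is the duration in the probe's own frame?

Dilated time Δt = 55.51 years
γ = 1/√(1 - 0.395²) = 1.0885
Δt₀ = Δt/γ = 55.51/1.0885 = 51.00 years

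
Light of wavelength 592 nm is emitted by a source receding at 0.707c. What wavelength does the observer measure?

β = 0.707
Wavelength Doppler factor = √(1.707/0.293) = √(5.826) = 2.414
λ_obs = 592 × 2.414 = 1429 nm (redshift)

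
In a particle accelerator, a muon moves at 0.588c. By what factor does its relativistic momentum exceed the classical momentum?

p_rel = γmv, p_class = mv
Ratio = γ = 1/√(1 - 0.588²)
= 1/√(0.654256) = 1.236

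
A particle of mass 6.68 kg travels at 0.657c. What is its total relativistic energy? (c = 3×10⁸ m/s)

γ = 1/√(1 - 0.657²) = 1.3265
mc² = 6.68 × (3×10⁸)² = 6.012×10¹⁷ J
E = γmc² = 1.3265 × 6.012×10¹⁷ = 7.975×10¹⁷ J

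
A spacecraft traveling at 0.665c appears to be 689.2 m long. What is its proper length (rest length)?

Contracted length L = 689.2 m
γ = 1/√(1 - 0.665²) = 1.339
L₀ = γL = 1.339 × 689.2 = 922.8 m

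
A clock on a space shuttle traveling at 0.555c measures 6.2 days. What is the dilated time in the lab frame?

Proper time Δt₀ = 6.2 days
γ = 1/√(1 - 0.555²) = 1.2021
Δt = γΔt₀ = 1.2021 × 6.2 = 7.453 days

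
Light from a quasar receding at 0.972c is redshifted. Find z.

β = 0.972
(1+β)/(1-β) = 1.972/0.028 = 70.43
√(70.43) = 8.392
z = 8.392 - 1 = 7.392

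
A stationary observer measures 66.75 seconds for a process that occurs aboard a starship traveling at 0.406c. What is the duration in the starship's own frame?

Dilated time Δt = 66.75 seconds
γ = 1/√(1 - 0.406²) = 1.0942
Δt₀ = Δt/γ = 66.75/1.0942 = 61.00 seconds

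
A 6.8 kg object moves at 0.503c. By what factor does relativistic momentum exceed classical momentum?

p_rel = γmv, p_class = mv
Ratio = γ = 1/√(1 - 0.503²) = 1.157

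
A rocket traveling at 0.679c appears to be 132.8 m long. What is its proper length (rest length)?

Contracted length L = 132.8 m
γ = 1/√(1 - 0.679²) = 1.362
L₀ = γL = 1.362 × 132.8 = 180.9 m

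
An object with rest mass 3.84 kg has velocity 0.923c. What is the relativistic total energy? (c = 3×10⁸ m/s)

γ = 1/√(1 - 0.923²) = 2.5988
mc² = 3.84 × (3×10⁸)² = 3.456×10¹⁷ J
E = γmc² = 2.5988 × 3.456×10¹⁷ = 8.981×10¹⁷ J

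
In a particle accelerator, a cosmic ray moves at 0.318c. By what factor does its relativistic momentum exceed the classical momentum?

p_rel = γmv, p_class = mv
Ratio = γ = 1/√(1 - 0.318²)
= 1/√(0.898876) = 1.055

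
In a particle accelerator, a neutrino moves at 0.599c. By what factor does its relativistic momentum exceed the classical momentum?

p_rel = γmv, p_class = mv
Ratio = γ = 1/√(1 - 0.599²)
= 1/√(0.641199) = 1.249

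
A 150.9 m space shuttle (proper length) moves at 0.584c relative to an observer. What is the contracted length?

Proper length L₀ = 150.9 m
γ = 1/√(1 - 0.584²) = 1.232
L = L₀/γ = 150.9/1.232 = 122.5 m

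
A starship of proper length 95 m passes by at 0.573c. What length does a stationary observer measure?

Proper length L₀ = 95 m
γ = 1/√(1 - 0.573²) = 1.2202
L = L₀/γ = 95/1.2202 = 77.86 m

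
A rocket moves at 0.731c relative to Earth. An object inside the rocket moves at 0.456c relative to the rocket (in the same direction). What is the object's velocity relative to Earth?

u = (u' + v)/(1 + u'v/c²)
Numerator: 0.456 + 0.731 = 1.187
Denominator: 1 + 0.333336 = 1.333336
u = 1.187/1.333336 = 0.8902c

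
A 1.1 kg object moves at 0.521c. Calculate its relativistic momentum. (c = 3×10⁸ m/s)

γ = 1/√(1 - 0.521²) = 1.1716
v = 0.521 × 3×10⁸ = 1.563×10⁸ m/s
p = γmv = 1.1716 × 1.1 × 1.563×10⁸ = 2.014×10⁸ kg·m/s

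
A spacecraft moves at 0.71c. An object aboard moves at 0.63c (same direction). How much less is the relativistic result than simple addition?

Classical: u' + v = 0.63 + 0.71 = 1.34c
Relativistic: u = (0.63 + 0.71)/(1 + 0.4473) = 1.34/1.4473 = 0.9259c
Difference: 1.34 - 0.9259 = 0.4141c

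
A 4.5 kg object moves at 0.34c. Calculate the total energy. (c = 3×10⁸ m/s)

γ = 1/√(1 - 0.34²) = 1.06335
mc² = 4.5 × (3×10⁸)² = 4.050×10¹⁷ J
E = γmc² = 1.06335 × 4.050×10¹⁷ = 4.307×10¹⁷ J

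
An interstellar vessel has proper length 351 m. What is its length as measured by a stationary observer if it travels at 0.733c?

Proper length L₀ = 351 m
γ = 1/√(1 - 0.733²) = 1.470
L = L₀/γ = 351/1.470 = 238.8 m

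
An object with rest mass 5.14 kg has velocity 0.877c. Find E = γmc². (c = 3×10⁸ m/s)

γ = 1/√(1 - 0.877²) = 2.0812
mc² = 5.14 × (3×10⁸)² = 4.626×10¹⁷ J
E = γmc² = 2.0812 × 4.626×10¹⁷ = 9.628×10¹⁷ J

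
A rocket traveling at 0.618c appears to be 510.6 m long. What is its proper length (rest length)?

Contracted length L = 510.6 m
γ = 1/√(1 - 0.618²) = 1.272
L₀ = γL = 1.272 × 510.6 = 649.5 m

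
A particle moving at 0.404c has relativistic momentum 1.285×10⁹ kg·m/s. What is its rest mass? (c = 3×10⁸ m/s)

γ = 1/√(1 - 0.404²) = 1.09318
v = 0.404 × 3×10⁸ = 1.212×10⁸ m/s
m = p/(γv) = 1.285×10⁹/(1.09318 × 1.212×10⁸) = 9.699 kg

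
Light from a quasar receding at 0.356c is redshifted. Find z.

β = 0.356
(1+β)/(1-β) = 1.356/0.644 = 2.1056
√(2.1056) = 1.4511
z = 1.4511 - 1 = 0.4511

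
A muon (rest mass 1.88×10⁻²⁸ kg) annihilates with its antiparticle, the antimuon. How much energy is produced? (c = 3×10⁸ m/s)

Both particles have the same rest mass, so total mass = 2m
E = 2m·c² = 2 × 1.88×10⁻²⁸ × (3×10⁸)²
= 2 × 1.88×10⁻²⁸ × 9×10¹⁶
= 3.384×10⁻¹¹ J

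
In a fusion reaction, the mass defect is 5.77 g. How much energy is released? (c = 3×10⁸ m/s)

Convert mass defect: Δm = 5.77 g = 0.00577 kg
E = Δm·c² = 0.00577 × (3×10⁸)²
= 0.00577 × 9×10¹⁶ = 5.193×10¹⁴ J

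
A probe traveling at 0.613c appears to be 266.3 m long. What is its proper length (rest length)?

Contracted length L = 266.3 m
γ = 1/√(1 - 0.613²) = 1.266
L₀ = γL = 1.266 × 266.3 = 337.1 m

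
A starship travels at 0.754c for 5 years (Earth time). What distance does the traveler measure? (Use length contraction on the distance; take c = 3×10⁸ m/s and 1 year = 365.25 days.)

Earth distance: d = v × t = 0.754c × 5 yr = 3.5692×10¹⁶ m
γ = 1.5224
d' = d/γ = 3.5692×10¹⁶/1.5224 = 2.344×10¹⁶ m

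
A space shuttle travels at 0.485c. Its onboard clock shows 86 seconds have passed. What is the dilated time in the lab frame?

Proper time Δt₀ = 86 seconds
γ = 1/√(1 - 0.485²) = 1.1435
Δt = γΔt₀ = 1.1435 × 86 = 98.34 seconds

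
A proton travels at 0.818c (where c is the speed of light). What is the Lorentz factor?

v/c = 0.818, so (v/c)² = 0.669124
1 - (v/c)² = 0.330876
γ = 1/√(0.330876) = 1.738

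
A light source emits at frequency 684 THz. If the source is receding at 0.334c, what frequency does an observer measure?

β = v/c = 0.334
(1-β)/(1+β) = 0.666/1.334 = 0.4993
Doppler factor = √(0.4993) = 0.7066
f_obs = 684 × 0.7066 = 483.3 THz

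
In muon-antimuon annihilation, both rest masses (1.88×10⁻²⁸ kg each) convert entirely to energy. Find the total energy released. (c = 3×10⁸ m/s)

Both particles have the same rest mass, so total mass = 2m
E = 2m·c² = 2 × 1.88×10⁻²⁸ × (3×10⁸)²
= 2 × 1.88×10⁻²⁸ × 9×10¹⁶
= 3.384×10⁻¹¹ J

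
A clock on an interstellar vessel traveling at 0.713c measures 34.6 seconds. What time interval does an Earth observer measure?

Proper time Δt₀ = 34.6 seconds
γ = 1/√(1 - 0.713²) = 1.4262
Δt = γΔt₀ = 1.4262 × 34.6 = 49.35 seconds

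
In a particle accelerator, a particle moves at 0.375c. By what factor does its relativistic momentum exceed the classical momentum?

p_rel = γmv, p_class = mv
Ratio = γ = 1/√(1 - 0.375²)
= 1/√(0.859375) = 1.079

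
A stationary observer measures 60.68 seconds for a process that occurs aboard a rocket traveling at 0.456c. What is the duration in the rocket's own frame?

Dilated time Δt = 60.68 seconds
γ = 1/√(1 - 0.456²) = 1.1236
Δt₀ = Δt/γ = 60.68/1.1236 = 54.00 seconds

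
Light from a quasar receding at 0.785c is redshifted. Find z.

β = 0.785
(1+β)/(1-β) = 1.785/0.215 = 8.302
√(8.302) = 2.881
z = 2.881 - 1 = 1.881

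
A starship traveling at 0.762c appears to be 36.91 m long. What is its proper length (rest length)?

Contracted length L = 36.91 m
γ = 1/√(1 - 0.762²) = 1.5442
L₀ = γL = 1.5442 × 36.91 = 57.00 m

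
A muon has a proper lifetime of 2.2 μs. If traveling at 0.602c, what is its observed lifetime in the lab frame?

Proper lifetime τ₀ = 2.2 μs
γ = 1/√(1 - 0.602²) = 1.2524
τ = γτ₀ = 1.2524 × 2.2 μs = 2.755 μs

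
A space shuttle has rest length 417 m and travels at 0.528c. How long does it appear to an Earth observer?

Proper length L₀ = 417 m
γ = 1/√(1 - 0.528²) = 1.1775
L = L₀/γ = 417/1.1775 = 354.1 m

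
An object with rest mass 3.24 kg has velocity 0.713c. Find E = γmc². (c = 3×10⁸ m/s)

γ = 1/√(1 - 0.713²) = 1.4262
mc² = 3.24 × (3×10⁸)² = 2.916×10¹⁷ J
E = γmc² = 1.4262 × 2.916×10¹⁷ = 4.159×10¹⁷ J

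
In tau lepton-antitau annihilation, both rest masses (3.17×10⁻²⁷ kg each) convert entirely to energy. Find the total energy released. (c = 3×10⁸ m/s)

Both particles have the same rest mass, so total mass = 2m
E = 2m·c² = 2 × 3.17×10⁻²⁷ × (3×10⁸)²
= 2 × 3.17×10⁻²⁷ × 9×10¹⁶
= 5.706×10⁻¹⁰ J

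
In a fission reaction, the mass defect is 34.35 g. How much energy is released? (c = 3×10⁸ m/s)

Convert mass defect: Δm = 34.35 g = 0.03435 kg
E = Δm·c² = 0.03435 × (3×10⁸)²
= 0.03435 × 9×10¹⁶ = 3.092×10¹⁵ J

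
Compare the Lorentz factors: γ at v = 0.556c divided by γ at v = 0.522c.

γ₁ = 1/√(1 - 0.556²) = 1.203
γ₂ = 1/√(1 - 0.522²) = 1.172
γ₁/γ₂ = 1.203/1.172 = 1.026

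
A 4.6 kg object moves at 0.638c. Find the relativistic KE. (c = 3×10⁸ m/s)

γ = 1/√(1 - 0.638²) = 1.2986
γ - 1 = 0.2986
KE = (γ-1)mc² = 0.2986 × 4.6 × (3×10⁸)² = 1.236×10¹⁷ J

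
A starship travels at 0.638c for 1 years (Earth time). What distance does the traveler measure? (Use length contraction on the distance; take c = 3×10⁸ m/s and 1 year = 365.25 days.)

Earth distance: d = v × t = 0.638c × 1 yr = 6.0401×10¹⁵ m
γ = 1.2986
d' = d/γ = 6.0401×10¹⁵/1.2986 = 4.651×10¹⁵ m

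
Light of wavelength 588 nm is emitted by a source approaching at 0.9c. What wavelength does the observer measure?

β = 0.9
Wavelength Doppler factor = √(0.1/1.9) = √(0.05263) = 0.2294
λ_obs = 588 × 0.2294 = 134.9 nm (blueshift)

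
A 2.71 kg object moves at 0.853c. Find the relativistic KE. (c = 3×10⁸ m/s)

γ = 1/√(1 - 0.853²) = 1.916
γ - 1 = 0.9160
KE = (γ-1)mc² = 0.9160 × 2.71 × (3×10⁸)² = 2.234×10¹⁷ J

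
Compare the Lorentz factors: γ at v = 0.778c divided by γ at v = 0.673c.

γ₁ = 1/√(1 - 0.778²) = 1.5917
γ₂ = 1/√(1 - 0.673²) = 1.3520
γ₁/γ₂ = 1.5917/1.3520 = 1.177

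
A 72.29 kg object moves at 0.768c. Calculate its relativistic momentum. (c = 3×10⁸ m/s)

γ = 1/√(1 - 0.768²) = 1.5614
v = 0.768 × 3×10⁸ = 2.304×10⁸ m/s
p = γmv = 1.5614 × 72.29 × 2.304×10⁸ = 2.601×10¹⁰ kg·m/s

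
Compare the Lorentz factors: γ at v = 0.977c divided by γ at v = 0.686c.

γ₁ = 1/√(1 - 0.977²) = 4.6896
γ₂ = 1/√(1 - 0.686²) = 1.3744
γ₁/γ₂ = 4.6896/1.3744 = 3.412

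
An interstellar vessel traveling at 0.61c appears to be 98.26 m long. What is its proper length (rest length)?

Contracted length L = 98.26 m
γ = 1/√(1 - 0.61²) = 1.262
L₀ = γL = 1.262 × 98.26 = 124.0 m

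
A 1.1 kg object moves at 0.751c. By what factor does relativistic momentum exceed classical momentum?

p_rel = γmv, p_class = mv
Ratio = γ = 1/√(1 - 0.751²) = 1.514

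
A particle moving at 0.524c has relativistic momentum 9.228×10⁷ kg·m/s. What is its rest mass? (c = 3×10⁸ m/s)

γ = 1/√(1 - 0.524²) = 1.174
v = 0.524 × 3×10⁸ = 1.572×10⁸ m/s
m = p/(γv) = 9.228×10⁷/(1.174 × 1.572×10⁸) = 0.5000 kg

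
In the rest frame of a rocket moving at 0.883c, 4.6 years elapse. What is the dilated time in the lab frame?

Proper time Δt₀ = 4.6 years
γ = 1/√(1 - 0.883²) = 2.1305
Δt = γΔt₀ = 2.1305 × 4.6 = 9.800 years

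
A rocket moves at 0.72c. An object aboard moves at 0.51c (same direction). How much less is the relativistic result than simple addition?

Classical: u' + v = 0.51 + 0.72 = 1.23c
Relativistic: u = (0.51 + 0.72)/(1 + 0.3672) = 1.23/1.3672 = 0.8996c
Difference: 1.23 - 0.8996 = 0.3304c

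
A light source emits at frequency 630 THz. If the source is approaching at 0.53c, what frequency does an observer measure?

β = v/c = 0.53
(1+β)/(1-β) = 1.53/0.47 = 3.255
Doppler factor = √(3.255) = 1.804
f_obs = 630 × 1.804 = 1137 THz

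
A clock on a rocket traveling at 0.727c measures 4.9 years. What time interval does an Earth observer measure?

Proper time Δt₀ = 4.9 years
γ = 1/√(1 - 0.727²) = 1.4564
Δt = γΔt₀ = 1.4564 × 4.9 = 7.136 years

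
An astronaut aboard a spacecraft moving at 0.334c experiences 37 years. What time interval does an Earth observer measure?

Proper time Δt₀ = 37 years
γ = 1/√(1 - 0.334²) = 1.0609
Δt = γΔt₀ = 1.0609 × 37 = 39.25 years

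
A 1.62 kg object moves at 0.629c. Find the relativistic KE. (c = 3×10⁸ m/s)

γ = 1/√(1 - 0.629²) = 1.28633
γ - 1 = 0.28633
KE = (γ-1)mc² = 0.28633 × 1.62 × (3×10⁸)² = 4.175×10¹⁶ J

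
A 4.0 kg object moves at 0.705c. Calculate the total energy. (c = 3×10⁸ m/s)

γ = 1/√(1 - 0.705²) = 1.410
mc² = 4.0 × (3×10⁸)² = 3.600×10¹⁷ J
E = γmc² = 1.410 × 3.600×10¹⁷ = 5.076×10¹⁷ J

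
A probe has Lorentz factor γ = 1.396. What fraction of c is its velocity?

From γ = 1/√(1 - v²/c²):
1/γ² = 1/1.396² = 0.5131
v²/c² = 1 - 0.5131 = 0.4869
v/c = √(0.4869) = 0.6978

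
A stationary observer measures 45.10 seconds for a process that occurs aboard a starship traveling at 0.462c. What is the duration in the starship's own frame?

Dilated time Δt = 45.10 seconds
γ = 1/√(1 - 0.462²) = 1.1275
Δt₀ = Δt/γ = 45.10/1.1275 = 40.00 seconds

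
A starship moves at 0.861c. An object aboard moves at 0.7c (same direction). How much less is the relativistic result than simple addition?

Classical: u' + v = 0.7 + 0.861 = 1.561c
Relativistic: u = (0.7 + 0.861)/(1 + 0.6027) = 1.561/1.6027 = 0.9740c
Difference: 1.561 - 0.9740 = 0.5870c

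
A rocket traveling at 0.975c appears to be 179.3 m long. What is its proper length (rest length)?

Contracted length L = 179.3 m
γ = 1/√(1 - 0.975²) = 4.500
L₀ = γL = 4.500 × 179.3 = 806.9 m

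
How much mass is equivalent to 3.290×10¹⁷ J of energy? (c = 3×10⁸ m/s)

From E = mc², we get m = E/c²
c² = (3×10⁸)² = 9×10¹⁶ m²/s²
m = 3.290×10¹⁷ / 9×10¹⁶ = 3.656 kg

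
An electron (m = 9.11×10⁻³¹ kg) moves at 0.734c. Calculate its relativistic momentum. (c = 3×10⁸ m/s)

γ = 1/√(1 - 0.734²) = 1.4724
v = 0.734 × 3×10⁸ = 2.202×10⁸ m/s
p = γmv = 1.4724 × 9.11×10⁻³¹ × 2.202×10⁸ = 2.954×10⁻²² kg·m/s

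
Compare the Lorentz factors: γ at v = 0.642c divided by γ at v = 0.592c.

γ₁ = 1/√(1 - 0.642²) = 1.304
γ₂ = 1/√(1 - 0.592²) = 1.241
γ₁/γ₂ = 1.304/1.241 = 1.051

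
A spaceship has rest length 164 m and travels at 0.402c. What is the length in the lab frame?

Proper length L₀ = 164 m
γ = 1/√(1 - 0.402²) = 1.092
L = L₀/γ = 164/1.092 = 150.2 m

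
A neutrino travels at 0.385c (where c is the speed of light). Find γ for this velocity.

v/c = 0.385, so (v/c)² = 0.148225
1 - (v/c)² = 0.851775
γ = 1/√(0.851775) = 1.084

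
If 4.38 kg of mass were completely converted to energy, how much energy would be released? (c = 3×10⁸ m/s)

Using E = mc²:
c² = (3×10⁸)² = 9×10¹⁶ m²/s²
E = 4.38 × 9×10¹⁶ = 3.942×10¹⁷ J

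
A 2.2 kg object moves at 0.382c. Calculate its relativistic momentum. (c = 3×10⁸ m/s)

γ = 1/√(1 - 0.382²) = 1.082
v = 0.382 × 3×10⁸ = 1.146×10⁸ m/s
p = γmv = 1.082 × 2.2 × 1.146×10⁸ = 2.728×10⁸ kg·m/s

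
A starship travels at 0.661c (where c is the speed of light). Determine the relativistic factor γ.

v/c = 0.661, so (v/c)² = 0.436921
1 - (v/c)² = 0.563079
γ = 1/√(0.563079) = 1.333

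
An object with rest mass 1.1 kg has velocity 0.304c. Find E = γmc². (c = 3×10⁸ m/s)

γ = 1/√(1 - 0.304²) = 1.0497
mc² = 1.1 × (3×10⁸)² = 9.900×10¹⁶ J
E = γmc² = 1.0497 × 9.900×10¹⁶ = 1.039×10¹⁷ J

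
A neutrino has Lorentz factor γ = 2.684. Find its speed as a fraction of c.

From γ = 1/√(1 - v²/c²):
1/γ² = 1/2.684² = 0.1388
v²/c² = 1 - 0.1388 = 0.8612
v/c = √(0.8612) = 0.9280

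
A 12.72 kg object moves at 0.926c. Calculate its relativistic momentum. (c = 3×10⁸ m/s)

γ = 1/√(1 - 0.926²) = 2.6488
v = 0.926 × 3×10⁸ = 2.778×10⁸ m/s
p = γmv = 2.6488 × 12.72 × 2.778×10⁸ = 9.360×10⁹ kg·m/s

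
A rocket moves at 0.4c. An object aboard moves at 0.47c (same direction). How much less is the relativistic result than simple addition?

Classical: u' + v = 0.47 + 0.4 = 0.87c
Relativistic: u = (0.47 + 0.4)/(1 + 0.188) = 0.87/1.188 = 0.7323c
Difference: 0.87 - 0.7323 = 0.1377c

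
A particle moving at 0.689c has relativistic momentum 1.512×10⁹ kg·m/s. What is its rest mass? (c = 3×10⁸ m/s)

γ = 1/√(1 - 0.689²) = 1.37976
v = 0.689 × 3×10⁸ = 2.067×10⁸ m/s
m = p/(γv) = 1.512×10⁹/(1.37976 × 2.067×10⁸) = 5.302 kg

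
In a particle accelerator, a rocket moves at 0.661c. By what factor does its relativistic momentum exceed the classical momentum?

p_rel = γmv, p_class = mv
Ratio = γ = 1/√(1 - 0.661²)
= 1/√(0.563079) = 1.333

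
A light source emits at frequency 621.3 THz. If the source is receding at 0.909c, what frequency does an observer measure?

β = v/c = 0.909
(1-β)/(1+β) = 0.091/1.909 = 0.04767
Doppler factor = √(0.04767) = 0.2183
f_obs = 621.3 × 0.2183 = 135.6 THz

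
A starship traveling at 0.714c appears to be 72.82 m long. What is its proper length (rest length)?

Contracted length L = 72.82 m
γ = 1/√(1 - 0.714²) = 1.428
L₀ = γL = 1.428 × 72.82 = 104.0 m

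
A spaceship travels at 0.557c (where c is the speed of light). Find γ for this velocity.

v/c = 0.557, so (v/c)² = 0.310249
1 - (v/c)² = 0.689751
γ = 1/√(0.689751) = 1.204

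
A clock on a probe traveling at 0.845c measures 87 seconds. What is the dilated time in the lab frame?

Proper time Δt₀ = 87 seconds
γ = 1/√(1 - 0.845²) = 1.870
Δt = γΔt₀ = 1.870 × 87 = 162.7 seconds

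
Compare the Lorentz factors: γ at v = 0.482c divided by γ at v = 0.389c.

γ₁ = 1/√(1 - 0.482²) = 1.1413
γ₂ = 1/√(1 - 0.389²) = 1.0855
γ₁/γ₂ = 1.1413/1.0855 = 1.051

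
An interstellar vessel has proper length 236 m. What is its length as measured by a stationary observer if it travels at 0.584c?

Proper length L₀ = 236 m
γ = 1/√(1 - 0.584²) = 1.232
L = L₀/γ = 236/1.232 = 191.6 m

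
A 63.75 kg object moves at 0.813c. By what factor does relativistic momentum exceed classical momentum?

p_rel = γmv, p_class = mv
Ratio = γ = 1/√(1 - 0.813²) = 1.717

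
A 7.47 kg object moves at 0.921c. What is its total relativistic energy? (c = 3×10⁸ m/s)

γ = 1/√(1 - 0.921²) = 2.567
mc² = 7.47 × (3×10⁸)² = 6.723×10¹⁷ J
E = γmc² = 2.567 × 6.723×10¹⁷ = 1.726×10¹⁸ J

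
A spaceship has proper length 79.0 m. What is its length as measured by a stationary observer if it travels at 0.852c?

Proper length L₀ = 79.0 m
γ = 1/√(1 - 0.852²) = 1.910
L = L₀/γ = 79.0/1.910 = 41.36 m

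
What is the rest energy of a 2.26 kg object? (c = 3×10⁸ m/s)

c² = (3×10⁸)² = 9.000×10¹⁶ m²/s²
E₀ = mc² = 2.26 × 9.000×10¹⁶ = 2.034×10¹⁷ J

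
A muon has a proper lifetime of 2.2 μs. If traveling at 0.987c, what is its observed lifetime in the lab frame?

Proper lifetime τ₀ = 2.2 μs
γ = 1/√(1 - 0.987²) = 6.222
τ = γτ₀ = 6.222 × 2.2 μs = 13.69 μs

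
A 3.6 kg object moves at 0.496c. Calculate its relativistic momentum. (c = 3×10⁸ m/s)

γ = 1/√(1 - 0.496²) = 1.1516
v = 0.496 × 3×10⁸ = 1.488×10⁸ m/s
p = γmv = 1.1516 × 3.6 × 1.488×10⁸ = 6.169×10⁸ kg·m/s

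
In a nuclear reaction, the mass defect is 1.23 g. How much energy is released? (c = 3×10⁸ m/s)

Convert mass defect: Δm = 1.23 g = 0.00123 kg
E = Δm·c² = 0.00123 × (3×10⁸)²
= 0.00123 × 9×10¹⁶ = 1.107×10¹⁴ J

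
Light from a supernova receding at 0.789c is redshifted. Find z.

β = 0.789
(1+β)/(1-β) = 1.789/0.211 = 8.479
√(8.479) = 2.912
z = 2.912 - 1 = 1.912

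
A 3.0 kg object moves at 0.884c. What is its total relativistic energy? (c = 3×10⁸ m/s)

γ = 1/√(1 - 0.884²) = 2.1391
mc² = 3.0 × (3×10⁸)² = 2.700×10¹⁷ J
E = γmc² = 2.1391 × 2.700×10¹⁷ = 5.776×10¹⁷ J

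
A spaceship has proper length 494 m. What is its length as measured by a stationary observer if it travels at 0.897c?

Proper length L₀ = 494 m
γ = 1/√(1 - 0.897²) = 2.262
L = L₀/γ = 494/2.262 = 218.4 m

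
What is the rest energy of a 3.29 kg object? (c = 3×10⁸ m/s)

c² = (3×10⁸)² = 9.000×10¹⁶ m²/s²
E₀ = mc² = 3.29 × 9.000×10¹⁶ = 2.961×10¹⁷ J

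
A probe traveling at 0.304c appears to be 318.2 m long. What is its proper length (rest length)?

Contracted length L = 318.2 m
γ = 1/√(1 - 0.304²) = 1.0497
L₀ = γL = 1.0497 × 318.2 = 334.0 m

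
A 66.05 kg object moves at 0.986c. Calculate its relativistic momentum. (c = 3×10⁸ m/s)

γ = 1/√(1 - 0.986²) = 5.997
v = 0.986 × 3×10⁸ = 2.958×10⁸ m/s
p = γmv = 5.997 × 66.05 × 2.958×10⁸ = 1.172×10¹¹ kg·m/s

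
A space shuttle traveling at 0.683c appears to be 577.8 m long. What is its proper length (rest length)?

Contracted length L = 577.8 m
γ = 1/√(1 - 0.683²) = 1.3691
L₀ = γL = 1.3691 × 577.8 = 791.1 m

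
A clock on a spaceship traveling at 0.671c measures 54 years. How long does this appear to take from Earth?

Proper time Δt₀ = 54 years
γ = 1/√(1 - 0.671²) = 1.3487
Δt = γΔt₀ = 1.3487 × 54 = 72.83 years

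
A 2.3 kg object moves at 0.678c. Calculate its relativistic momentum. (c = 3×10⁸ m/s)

γ = 1/√(1 - 0.678²) = 1.3604
v = 0.678 × 3×10⁸ = 2.034×10⁸ m/s
p = γmv = 1.3604 × 2.3 × 2.034×10⁸ = 6.364×10⁸ kg·m/s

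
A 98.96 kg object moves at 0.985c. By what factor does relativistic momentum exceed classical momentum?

p_rel = γmv, p_class = mv
Ratio = γ = 1/√(1 - 0.985²) = 5.795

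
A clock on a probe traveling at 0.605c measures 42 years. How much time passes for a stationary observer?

Proper time Δt₀ = 42 years
γ = 1/√(1 - 0.605²) = 1.256
Δt = γΔt₀ = 1.256 × 42 = 52.75 years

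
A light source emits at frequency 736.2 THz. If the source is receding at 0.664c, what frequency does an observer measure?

β = v/c = 0.664
(1-β)/(1+β) = 0.336/1.664 = 0.20192
Doppler factor = √(0.20192) = 0.4494
f_obs = 736.2 × 0.4494 = 330.8 THz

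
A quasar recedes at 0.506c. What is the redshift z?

β = 0.506
(1+β)/(1-β) = 1.506/0.494 = 3.049
√(3.049) = 1.746
z = 1.746 - 1 = 0.7460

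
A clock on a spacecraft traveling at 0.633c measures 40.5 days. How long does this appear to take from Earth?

Proper time Δt₀ = 40.5 days
γ = 1/√(1 - 0.633²) = 1.29174
Δt = γΔt₀ = 1.29174 × 40.5 = 52.32 days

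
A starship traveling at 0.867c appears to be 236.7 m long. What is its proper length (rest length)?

Contracted length L = 236.7 m
γ = 1/√(1 - 0.867²) = 2.0068
L₀ = γL = 2.0068 × 236.7 = 475.0 m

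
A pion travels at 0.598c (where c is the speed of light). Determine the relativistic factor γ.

v/c = 0.598, so (v/c)² = 0.357604
1 - (v/c)² = 0.642396
γ = 1/√(0.642396) = 1.248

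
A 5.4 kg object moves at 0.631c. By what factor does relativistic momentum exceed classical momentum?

p_rel = γmv, p_class = mv
Ratio = γ = 1/√(1 - 0.631²) = 1.289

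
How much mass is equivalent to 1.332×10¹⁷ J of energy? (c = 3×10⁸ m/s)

From E = mc², we get m = E/c²
c² = (3×10⁸)² = 9×10¹⁶ m²/s²
m = 1.332×10¹⁷ / 9×10¹⁶ = 1.480 kg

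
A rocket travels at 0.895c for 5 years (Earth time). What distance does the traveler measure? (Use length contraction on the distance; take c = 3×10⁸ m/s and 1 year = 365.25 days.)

Earth distance: d = v × t = 0.895c × 5 yr = 4.237×10¹⁶ m
γ = 2.242
d' = d/γ = 4.237×10¹⁶/2.242 = 1.890×10¹⁶ m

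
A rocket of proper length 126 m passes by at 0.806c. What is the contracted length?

Proper length L₀ = 126 m
γ = 1/√(1 - 0.806²) = 1.6894
L = L₀/γ = 126/1.6894 = 74.58 m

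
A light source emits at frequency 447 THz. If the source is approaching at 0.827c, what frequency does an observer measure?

β = v/c = 0.827
(1+β)/(1-β) = 1.827/0.173 = 10.56
Doppler factor = √(10.56) = 3.250
f_obs = 447 × 3.250 = 1453 THz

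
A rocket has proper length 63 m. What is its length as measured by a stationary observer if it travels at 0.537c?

Proper length L₀ = 63 m
γ = 1/√(1 - 0.537²) = 1.1854
L = L₀/γ = 63/1.1854 = 53.15 m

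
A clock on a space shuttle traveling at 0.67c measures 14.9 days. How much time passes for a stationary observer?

Proper time Δt₀ = 14.9 days
γ = 1/√(1 - 0.67²) = 1.347
Δt = γΔt₀ = 1.347 × 14.9 = 20.07 days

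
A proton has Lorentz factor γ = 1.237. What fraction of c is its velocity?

From γ = 1/√(1 - v²/c²):
1/γ² = 1/1.237² = 0.6535
v²/c² = 1 - 0.6535 = 0.3465
v/c = √(0.3465) = 0.5886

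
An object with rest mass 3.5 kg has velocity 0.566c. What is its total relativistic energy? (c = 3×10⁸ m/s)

γ = 1/√(1 - 0.566²) = 1.213
mc² = 3.5 × (3×10⁸)² = 3.150×10¹⁷ J
E = γmc² = 1.213 × 3.150×10¹⁷ = 3.821×10¹⁷ J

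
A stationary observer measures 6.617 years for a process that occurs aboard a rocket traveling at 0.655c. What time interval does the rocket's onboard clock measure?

Dilated time Δt = 6.617 years
γ = 1/√(1 - 0.655²) = 1.3234
Δt₀ = Δt/γ = 6.617/1.3234 = 5.000 years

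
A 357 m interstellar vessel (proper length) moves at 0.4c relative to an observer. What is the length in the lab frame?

Proper length L₀ = 357 m
γ = 1/√(1 - 0.4²) = 1.091
L = L₀/γ = 357/1.091 = 327.2 m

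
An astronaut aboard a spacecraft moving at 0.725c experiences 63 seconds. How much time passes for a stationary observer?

Proper time Δt₀ = 63 seconds
γ = 1/√(1 - 0.725²) = 1.4519
Δt = γΔt₀ = 1.4519 × 63 = 91.47 seconds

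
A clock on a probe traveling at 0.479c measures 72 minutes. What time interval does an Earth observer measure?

Proper time Δt₀ = 72 minutes
γ = 1/√(1 - 0.479²) = 1.1392
Δt = γΔt₀ = 1.1392 × 72 = 82.02 minutes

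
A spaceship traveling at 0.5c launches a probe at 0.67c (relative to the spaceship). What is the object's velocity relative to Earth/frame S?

u = (u' + v)/(1 + u'v/c²)
Numerator: 0.67 + 0.5 = 1.17
Denominator: 1 + 0.335 = 1.335
u = 1.17/1.335 = 0.8764c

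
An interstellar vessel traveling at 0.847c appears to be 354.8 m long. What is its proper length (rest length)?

Contracted length L = 354.8 m
γ = 1/√(1 - 0.847²) = 1.881
L₀ = γL = 1.881 × 354.8 = 667.4 m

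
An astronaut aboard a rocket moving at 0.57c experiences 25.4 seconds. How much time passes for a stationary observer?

Proper time Δt₀ = 25.4 seconds
γ = 1/√(1 - 0.57²) = 1.217
Δt = γΔt₀ = 1.217 × 25.4 = 30.91 seconds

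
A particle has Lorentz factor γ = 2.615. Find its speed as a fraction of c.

From γ = 1/√(1 - v²/c²):
1/γ² = 1/2.615² = 0.1462
v²/c² = 1 - 0.1462 = 0.8538
v/c = √(0.8538) = 0.9240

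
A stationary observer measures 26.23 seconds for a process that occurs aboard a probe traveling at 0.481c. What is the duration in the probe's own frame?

Dilated time Δt = 26.23 seconds
γ = 1/√(1 - 0.481²) = 1.1406
Δt₀ = Δt/γ = 26.23/1.1406 = 23.00 seconds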